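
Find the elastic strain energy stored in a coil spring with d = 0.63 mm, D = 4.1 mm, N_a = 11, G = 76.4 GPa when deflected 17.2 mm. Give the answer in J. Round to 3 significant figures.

k = Gd⁴/(8D³N_a) = (76.4×10³)(0.63⁴)/(8·4.1³·11) = 1.9844 N/mm
U = ½kδ² = 0.5 × 1.9844 × 17.2² = 293.53 N·mm = 0.29353 J

0.294 J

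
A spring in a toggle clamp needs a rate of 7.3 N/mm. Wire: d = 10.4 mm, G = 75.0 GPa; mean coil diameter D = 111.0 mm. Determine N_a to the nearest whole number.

N_a = Gd⁴/(8D³k) = (75.0×10³ × 10.4⁴)/(8 × 111.0³ × 7.3)
    = 8.77394e+08 / 7.98697e+07 = 10.99 → 11 coils

11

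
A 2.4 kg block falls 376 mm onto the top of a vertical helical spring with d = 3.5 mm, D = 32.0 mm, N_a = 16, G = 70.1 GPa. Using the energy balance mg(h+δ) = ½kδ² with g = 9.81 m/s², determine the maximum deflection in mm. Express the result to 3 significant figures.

93.9 mm

k = Gd⁴/(8D³N_a) = (70.1×10³)(3.5⁴)/(8·32.0³·16) = 2.508 N/mm
W = mg = 2.4 × 9.81 = 23.544 N
½kδ² − Wδ − Wh = 0 → δ = (W + √(W² + 2kWh))/k
δ = (23.544 + √(554.32 + 44404.6))/2.508 = (23.544 + 212.04)/2.508 = 93.931 mm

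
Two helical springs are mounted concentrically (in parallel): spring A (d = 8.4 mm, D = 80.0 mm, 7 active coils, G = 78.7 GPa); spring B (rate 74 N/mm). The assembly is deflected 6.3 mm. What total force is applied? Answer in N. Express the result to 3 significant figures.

k_A = Gd⁴/(8D³N_a) = (78.7×10³)(8.4⁴)/(8·80.0³·7) = 13.666 N/mm
Parallel: k_eq = 13.666 + 74 = 87.666 N/mm
F = k_eq·δ = 87.666·6.3 = 552.29 N

552 N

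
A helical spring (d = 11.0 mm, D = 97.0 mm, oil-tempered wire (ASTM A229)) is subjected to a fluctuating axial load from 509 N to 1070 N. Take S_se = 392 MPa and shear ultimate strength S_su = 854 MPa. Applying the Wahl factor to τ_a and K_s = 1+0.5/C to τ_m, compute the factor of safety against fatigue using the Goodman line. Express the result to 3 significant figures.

C = D/d = 97.0/11.0 = 8.8182; K_W = (4C−1)/(4C−4)+0.615/C = 1.1657; K_s = 1+0.5/C = 1.0567
F_a = (F_max−F_min)/2 = 280.5 N; F_m = (F_max+F_min)/2 = 789.5 N
τ_a = K_W·8F_aD/(πd³) = 1.1657 × 52.056 = 60.68 MPa
τ_m = K_s·8F_mD/(πd³) = 1.0567 × 146.52 = 154.82 MPa
Goodman: 1/n_f = τ_a/S_se + τ_m/S_su = 60.68/392 + 154.82/854 = 0.15480 + 0.18129 = 0.33609
n_f = 1/0.33609 = 2.975

2.98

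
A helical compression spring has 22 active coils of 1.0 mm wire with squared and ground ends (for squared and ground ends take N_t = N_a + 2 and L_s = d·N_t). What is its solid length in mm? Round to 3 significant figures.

24.0 mm

squared and ground ends: N_t = N_a + 2 = 22 + 2 = 24
L_s = d·N_t = 1.0 × 24 = 24 mm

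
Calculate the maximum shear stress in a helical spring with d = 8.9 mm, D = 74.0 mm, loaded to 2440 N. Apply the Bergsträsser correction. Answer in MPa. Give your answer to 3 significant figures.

760 MPa

Spring index C = D/d = 74.0/8.9 = 8.3146
K_B = (4C+2)/(4C−3) = 35.258/30.258 = 1.1652
τ₀ = 8FD/(πd³) = 8·2440·74.0/(π·8.9³) = 1.44448e+06/2214.7 = 652.22 MPa
τ_max = K·τ₀ = 1.1652 × 652.22 = 759.99 MPa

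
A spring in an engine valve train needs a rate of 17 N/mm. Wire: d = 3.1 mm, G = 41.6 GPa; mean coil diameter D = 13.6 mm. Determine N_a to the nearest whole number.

N_a = Gd⁴/(8D³k) = (41.6×10³ × 3.1⁴)/(8 × 13.6³ × 17)
    = 3.84185e+06 / 342102 = 11.23 → 11 coils

11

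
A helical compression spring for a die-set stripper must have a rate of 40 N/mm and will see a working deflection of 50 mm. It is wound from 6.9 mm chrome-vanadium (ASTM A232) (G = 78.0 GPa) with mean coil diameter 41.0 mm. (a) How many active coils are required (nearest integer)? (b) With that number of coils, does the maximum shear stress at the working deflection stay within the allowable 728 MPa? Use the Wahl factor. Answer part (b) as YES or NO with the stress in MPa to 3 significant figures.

N_a = Gd⁴/(8D³k) = (78.0×10³)(6.9⁴)/(8·41.0³·40) = 8.017 → N_a = 8
Actual rate k = Gd⁴/(8D³·8) = 40.083 N/mm
Working load F = kδ = 40.083·50 = 2004.1 N
C = 41.0/6.9 = 5.9420; K_W = (4C−1)/(4C−4)+0.615/C = 1.2553
τ_max = K_W·8FD/(πd³) = 1.2553·636.95 = 799.54 MPa
τ_max > 728 MPa → exceeds allowable

(a) 8 coils; (b) NO, τ_max = 800 MPa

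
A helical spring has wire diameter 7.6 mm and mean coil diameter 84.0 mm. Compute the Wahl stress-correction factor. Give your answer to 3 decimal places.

1.130

C = D/d = 84.0/7.6 = 11.0526
K_W = (4C−1)/(4C−4) + 0.615/C = 43.211/40.211 + 0.0556 = 1.1303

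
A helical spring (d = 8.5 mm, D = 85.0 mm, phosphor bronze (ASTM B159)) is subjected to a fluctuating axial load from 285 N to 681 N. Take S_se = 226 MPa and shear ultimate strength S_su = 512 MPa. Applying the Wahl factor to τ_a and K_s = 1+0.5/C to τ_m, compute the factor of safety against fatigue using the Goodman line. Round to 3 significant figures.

C = D/d = 85.0/8.5 = 10.0000; K_W = (4C−1)/(4C−4)+0.615/C = 1.1448; K_s = 1+0.5/C = 1.0500
F_a = (F_max−F_min)/2 = 198 N; F_m = (F_max+F_min)/2 = 483 N
τ_a = K_W·8F_aD/(πd³) = 1.1448 × 69.786 = 79.893 MPa
τ_m = K_s·8F_mD/(πd³) = 1.0500 × 170.24 = 178.75 MPa
Goodman: 1/n_f = τ_a/S_se + τ_m/S_su = 79.893/226 + 178.75/512 = 0.35351 + 0.34912 = 0.70262
n_f = 1/0.70262 = 1.423

1.42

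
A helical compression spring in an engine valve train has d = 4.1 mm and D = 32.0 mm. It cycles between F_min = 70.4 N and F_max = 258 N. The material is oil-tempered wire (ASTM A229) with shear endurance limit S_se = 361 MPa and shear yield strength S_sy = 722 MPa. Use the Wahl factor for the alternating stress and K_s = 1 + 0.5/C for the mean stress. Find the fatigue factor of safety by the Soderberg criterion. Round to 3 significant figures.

C = D/d = 32.0/4.1 = 7.8049; K_W = (4C−1)/(4C−4)+0.615/C = 1.1890; K_s = 1+0.5/C = 1.0641
F_a = (F_max−F_min)/2 = 93.8 N; F_m = (F_max+F_min)/2 = 164.2 N
τ_a = K_W·8F_aD/(πd³) = 1.1890 × 110.9 = 131.86 MPa
τ_m = K_s·8F_mD/(πd³) = 1.0641 × 194.14 = 206.58 MPa
Soderberg: 1/n_f = τ_a/S_se + τ_m/S_sy = 131.86/361 + 206.58/722 = 0.36528 + 0.28612 = 0.65139
n_f = 1/0.65139 = 1.535

1.54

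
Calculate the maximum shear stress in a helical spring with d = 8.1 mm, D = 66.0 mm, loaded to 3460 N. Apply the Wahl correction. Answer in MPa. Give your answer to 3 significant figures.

1290 MPa

Spring index C = D/d = 66.0/8.1 = 8.1481
K_W = (4C−1)/(4C−4) + 0.615/C = 31.593/28.593 + 0.0755 = 1.1804
τ₀ = 8FD/(πd³) = 8·3460·66.0/(π·8.1³) = 1.82688e+06/1669.6 = 1094.2 MPa
τ_max = K·τ₀ = 1.1804 × 1094.2 = 1291.6 MPa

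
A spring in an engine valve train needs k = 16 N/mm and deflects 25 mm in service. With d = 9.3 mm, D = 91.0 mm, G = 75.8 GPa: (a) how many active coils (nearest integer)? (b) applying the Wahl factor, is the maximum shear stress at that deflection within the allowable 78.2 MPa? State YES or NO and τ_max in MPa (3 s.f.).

(a) 6 coils; (b) NO, τ_max = 130 MPa

N_a = Gd⁴/(8D³k) = (75.8×10³)(9.3⁴)/(8·91.0³·16) = 5.879 → N_a = 6
Actual rate k = Gd⁴/(8D³·6) = 15.676 N/mm
Working load F = kδ = 15.676·25 = 391.9 N
C = 91.0/9.3 = 9.7849; K_W = (4C−1)/(4C−4)+0.615/C = 1.1482
τ_max = K_W·8FD/(πd³) = 1.1482·112.9 = 129.64 MPa
τ_max > 78.2 MPa → exceeds allowable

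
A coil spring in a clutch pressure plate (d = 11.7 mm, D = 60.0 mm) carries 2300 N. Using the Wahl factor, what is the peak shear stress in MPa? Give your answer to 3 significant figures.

286 MPa

Spring index C = D/d = 60.0/11.7 = 5.1282
K_W = (4C−1)/(4C−4) + 0.615/C = 19.513/16.513 + 0.1199 = 1.3016
τ₀ = 8FD/(πd³) = 8·2300·60.0/(π·11.7³) = 1.104e+06/5031.6 = 219.41 MPa
τ_max = K·τ₀ = 1.3016 × 219.41 = 285.59 MPa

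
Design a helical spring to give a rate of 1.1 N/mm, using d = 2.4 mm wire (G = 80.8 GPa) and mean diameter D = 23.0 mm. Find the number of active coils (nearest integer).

25

N_a = Gd⁴/(8D³k) = (80.8×10³ × 2.4⁴)/(8 × 23.0³ × 1.1)
    = 2.68075e+06 / 107070 = 25.04 → 25 coils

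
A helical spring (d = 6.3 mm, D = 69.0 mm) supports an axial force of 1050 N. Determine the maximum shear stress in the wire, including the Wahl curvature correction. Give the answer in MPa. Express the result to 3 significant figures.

835 MPa

Spring index C = D/d = 69.0/6.3 = 10.9524
K_W = (4C−1)/(4C−4) + 0.615/C = 42.810/39.810 + 0.0562 = 1.1315
τ₀ = 8FD/(πd³) = 8·1050·69.0/(π·6.3³) = 579600/785.55 = 737.83 MPa
τ_max = K·τ₀ = 1.1315 × 737.83 = 834.86 MPa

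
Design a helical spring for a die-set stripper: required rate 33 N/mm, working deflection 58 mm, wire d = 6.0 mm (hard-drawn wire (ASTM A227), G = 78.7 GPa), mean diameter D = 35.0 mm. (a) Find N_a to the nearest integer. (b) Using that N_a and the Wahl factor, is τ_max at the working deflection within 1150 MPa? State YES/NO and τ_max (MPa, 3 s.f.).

(a) 9 coils; (b) YES, τ_max = 997 MPa

N_a = Gd⁴/(8D³k) = (78.7×10³)(6.0⁴)/(8·35.0³·33) = 9.011 → N_a = 9
Actual rate k = Gd⁴/(8D³·9) = 33.04 N/mm
Working load F = kδ = 33.04·58 = 1916.3 N
C = 35.0/6.0 = 5.8333; K_W = (4C−1)/(4C−4)+0.615/C = 1.2606
τ_max = K_W·8FD/(πd³) = 1.2606·790.73 = 996.79 MPa
τ_max ≤ 1150 MPa → acceptable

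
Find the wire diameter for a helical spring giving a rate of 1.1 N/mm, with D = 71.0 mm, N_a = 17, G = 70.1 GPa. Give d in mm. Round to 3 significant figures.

d = (8D³N_a·k / G)^(1/4) = (8·71.0³·17·1.1 / (70.1×10³))^0.25
  = (763.82)^0.25 = 5.2571 mm

5.26 mm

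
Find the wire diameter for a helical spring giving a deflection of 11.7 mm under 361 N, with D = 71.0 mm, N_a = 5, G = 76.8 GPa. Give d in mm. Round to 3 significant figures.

Required rate k = F/δ = 361/11.7 = 30.855 N/mm
d = (8D³N_a·k / G)^(1/4) = (8·71.0³·5·30.855 / (76.8×10³))^0.25
  = (5751.7)^0.25 = 8.7086 mm

8.71 mm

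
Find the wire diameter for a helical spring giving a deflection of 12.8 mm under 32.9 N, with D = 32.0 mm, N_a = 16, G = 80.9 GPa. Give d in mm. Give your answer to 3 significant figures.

Required rate k = F/δ = 32.9/12.8 = 2.5703 N/mm
d = (8D³N_a·k / G)^(1/4) = (8·32.0³·16·2.5703 / (80.9×10³))^0.25
  = (133.26)^0.25 = 3.3976 mm

3.40 mm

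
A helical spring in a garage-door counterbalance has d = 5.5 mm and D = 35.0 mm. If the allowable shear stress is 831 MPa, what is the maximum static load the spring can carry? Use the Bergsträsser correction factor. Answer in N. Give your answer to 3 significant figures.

C = D/d = 35.0/5.5 = 6.3636
K_B = (4C+2)/(4C−3) = 27.455/22.455 = 1.2227
τ_max = K·8FD/(πd³) → F_max = τ_allow·πd³/(8DK)
F_max = 831·π·5.5³/(8·35.0·1.2227) = 4.3435e+05/342.35 = 1268.7 N

1270 N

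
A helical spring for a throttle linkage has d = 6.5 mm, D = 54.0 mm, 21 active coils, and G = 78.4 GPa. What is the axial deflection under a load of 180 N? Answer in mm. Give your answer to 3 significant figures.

k = Gd⁴/(8D³N_a) = (78.4×10³)(6.5⁴)/(8·54.0³·21) = 5.2903 N/mm
δ = F/k = 180 / 5.2903 = 34.025 mm

34.0 mm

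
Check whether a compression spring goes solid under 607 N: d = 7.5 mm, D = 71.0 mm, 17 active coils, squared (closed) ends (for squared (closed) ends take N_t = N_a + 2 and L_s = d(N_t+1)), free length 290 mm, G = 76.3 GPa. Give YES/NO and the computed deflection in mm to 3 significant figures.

k = Gd⁴/(8D³N_a) = (76.3×10³)(7.5⁴)/(8·71.0³·17) = 4.9597 N/mm
N_t = 19; L_s = 7.5·20 = 150 mm; δ_solid = L₀ − L_s = 290 − 150 = 140 mm
δ = F/k = 607/4.9597 = 122.39 mm
δ < δ_solid → spring does not go solid

NO, δ = 122 mm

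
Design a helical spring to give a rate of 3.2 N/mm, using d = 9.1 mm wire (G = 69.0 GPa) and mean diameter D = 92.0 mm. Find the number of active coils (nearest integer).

N_a = Gd⁴/(8D³k) = (69.0×10³ × 9.1⁴)/(8 × 92.0³ × 3.2)
    = 4.73167e+08 / 1.99344e+07 = 23.74 → 24 coils

24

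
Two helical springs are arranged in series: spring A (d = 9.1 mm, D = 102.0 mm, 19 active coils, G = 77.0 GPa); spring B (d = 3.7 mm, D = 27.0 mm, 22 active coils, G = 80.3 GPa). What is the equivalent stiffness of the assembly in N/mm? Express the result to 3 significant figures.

k_A = Gd⁴/(8D³N_a) = (77.0×10³)(9.1⁴)/(8·102.0³·19) = 3.2735 N/mm
k_B = Gd⁴/(8D³N_a) = (80.3×10³)(3.7⁴)/(8·27.0³·22) = 4.3443 N/mm
Series: 1/k_eq = 1/3.2735 + 1/4.3443 = 0.53567; k_eq = 1.8668 N/mm

1.87 N/mm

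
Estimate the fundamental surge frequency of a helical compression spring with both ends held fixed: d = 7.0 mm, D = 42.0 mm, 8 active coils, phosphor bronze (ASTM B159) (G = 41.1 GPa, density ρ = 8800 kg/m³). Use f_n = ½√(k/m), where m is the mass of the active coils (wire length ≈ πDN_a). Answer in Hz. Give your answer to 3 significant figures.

121 Hz

k = Gd⁴/(8D³N_a) = (41.1×10³)(7.0⁴)/(8·42.0³·8) = 20.812 N/mm = 20812 N/m
Wire length L = πDN_a = π·42.0·8 = 1055.6 mm
m = ρ·(πd²/4)·L = 8800 × 38.485×10⁻⁶ m² × 1.0556 m = 0.35748 kg
f_n = ½√(k/m) = 0.5·√(20812/0.35748) = 0.5·√(58217) = 120.64 Hz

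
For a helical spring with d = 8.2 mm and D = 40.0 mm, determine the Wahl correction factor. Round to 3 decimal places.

1.319

C = D/d = 40.0/8.2 = 4.8780
K_W = (4C−1)/(4C−4) + 0.615/C = 18.512/15.512 + 0.1261 = 1.3195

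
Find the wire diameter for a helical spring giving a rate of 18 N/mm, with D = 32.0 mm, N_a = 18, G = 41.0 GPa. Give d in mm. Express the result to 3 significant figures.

d = (8D³N_a·k / G)^(1/4) = (8·32.0³·18·18 / (41.0×10³))^0.25
  = (2071.6)^0.25 = 6.7464 mm

6.75 mm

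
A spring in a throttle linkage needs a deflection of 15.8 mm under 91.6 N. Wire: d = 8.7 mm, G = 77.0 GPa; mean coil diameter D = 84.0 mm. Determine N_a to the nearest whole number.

Required rate k = F/δ = 91.6/15.8 = 5.7975 N/mm
N_a = Gd⁴/(8D³k) = (77.0×10³ × 8.7⁴)/(8 × 84.0³ × 5.7975)
    = 4.41131e+08 / 2.74895e+07 = 16.05 → 16 coils

16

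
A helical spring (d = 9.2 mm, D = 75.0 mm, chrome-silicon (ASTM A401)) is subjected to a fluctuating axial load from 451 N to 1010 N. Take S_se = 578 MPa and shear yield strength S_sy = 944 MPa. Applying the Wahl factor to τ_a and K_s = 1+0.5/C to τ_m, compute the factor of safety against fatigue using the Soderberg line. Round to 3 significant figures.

C = D/d = 75.0/9.2 = 8.1522; K_W = (4C−1)/(4C−4)+0.615/C = 1.1803; K_s = 1+0.5/C = 1.0613
F_a = (F_max−F_min)/2 = 279.5 N; F_m = (F_max+F_min)/2 = 730.5 N
τ_a = K_W·8F_aD/(πd³) = 1.1803 × 68.552 = 80.912 MPa
τ_m = K_s·8F_mD/(πd³) = 1.0613 × 179.17 = 190.16 MPa
Soderberg: 1/n_f = τ_a/S_se + τ_m/S_sy = 80.912/578 + 190.16/944 = 0.13999 + 0.20144 = 0.34142
n_f = 1/0.34142 = 2.929

2.93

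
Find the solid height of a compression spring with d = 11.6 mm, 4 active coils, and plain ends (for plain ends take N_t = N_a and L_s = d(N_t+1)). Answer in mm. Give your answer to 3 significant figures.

plain ends: N_t = N_a = 4
L_s = d·(N_t+1) = 11.6 × 5 = 58 mm

58.0 mm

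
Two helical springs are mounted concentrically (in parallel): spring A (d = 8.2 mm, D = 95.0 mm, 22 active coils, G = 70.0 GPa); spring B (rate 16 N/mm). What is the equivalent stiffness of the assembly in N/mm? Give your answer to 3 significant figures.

18.1 N/mm

k_A = Gd⁴/(8D³N_a) = (70.0×10³)(8.2⁴)/(8·95.0³·22) = 2.0973 N/mm
Parallel: k_eq = 2.0973 + 16 = 18.097 N/mm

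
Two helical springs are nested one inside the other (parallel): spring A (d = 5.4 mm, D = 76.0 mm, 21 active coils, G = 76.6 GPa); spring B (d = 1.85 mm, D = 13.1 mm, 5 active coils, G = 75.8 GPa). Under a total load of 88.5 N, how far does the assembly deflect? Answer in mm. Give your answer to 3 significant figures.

8.23 mm

k_A = Gd⁴/(8D³N_a) = (76.6×10³)(5.4⁴)/(8·76.0³·21) = 0.88319 N/mm
k_B = Gd⁴/(8D³N_a) = (75.8×10³)(1.85⁴)/(8·13.1³·5) = 9.8738 N/mm
Parallel: k_eq = 0.88319 + 9.8738 = 10.757 N/mm
δ = F/k_eq = 88.5/10.757 = 8.2272 mm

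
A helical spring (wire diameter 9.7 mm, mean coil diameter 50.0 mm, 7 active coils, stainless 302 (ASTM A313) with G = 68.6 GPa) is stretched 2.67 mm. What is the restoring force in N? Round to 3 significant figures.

232 N

k = Gd⁴/(8D³N_a) = (68.6×10³)(9.7⁴)/(8·50.0³·7) = 86.759 N/mm
F = k·δ = 86.759 × 2.67 = 231.65 N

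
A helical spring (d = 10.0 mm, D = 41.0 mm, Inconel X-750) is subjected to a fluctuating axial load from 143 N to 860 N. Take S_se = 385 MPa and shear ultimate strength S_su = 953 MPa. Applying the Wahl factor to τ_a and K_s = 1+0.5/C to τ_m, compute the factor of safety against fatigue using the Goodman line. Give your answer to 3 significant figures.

5.08

C = D/d = 41.0/10.0 = 4.1000; K_W = (4C−1)/(4C−4)+0.615/C = 1.3919; K_s = 1+0.5/C = 1.1220
F_a = (F_max−F_min)/2 = 358.5 N; F_m = (F_max+F_min)/2 = 501.5 N
τ_a = K_W·8F_aD/(πd³) = 1.3919 × 37.429 = 52.099 MPa
τ_m = K_s·8F_mD/(πd³) = 1.1220 × 52.359 = 58.745 MPa
Goodman: 1/n_f = τ_a/S_se + τ_m/S_su = 52.099/385 + 58.745/953 = 0.13532 + 0.06164 = 0.19696
n_f = 1/0.19696 = 5.077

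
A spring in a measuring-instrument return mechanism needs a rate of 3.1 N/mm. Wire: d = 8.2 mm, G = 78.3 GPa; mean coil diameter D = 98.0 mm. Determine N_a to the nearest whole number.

15

N_a = Gd⁴/(8D³k) = (78.3×10³ × 8.2⁴)/(8 × 98.0³ × 3.1)
    = 3.54011e+08 / 2.33416e+07 = 15.17 → 15 coils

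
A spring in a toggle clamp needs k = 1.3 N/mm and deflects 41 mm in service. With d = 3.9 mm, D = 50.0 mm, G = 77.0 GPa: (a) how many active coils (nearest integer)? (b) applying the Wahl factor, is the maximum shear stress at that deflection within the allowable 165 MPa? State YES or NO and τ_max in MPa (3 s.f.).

(a) 14 coils; (b) YES, τ_max = 124 MPa

N_a = Gd⁴/(8D³k) = (77.0×10³)(3.9⁴)/(8·50.0³·1.3) = 13.7 → N_a = 14
Actual rate k = Gd⁴/(8D³·14) = 1.2724 N/mm
Working load F = kδ = 1.2724·41 = 52.168 N
C = 50.0/3.9 = 12.8205; K_W = (4C−1)/(4C−4)+0.615/C = 1.1114
τ_max = K_W·8FD/(πd³) = 1.1114·111.98 = 124.45 MPa
τ_max ≤ 165 MPa → acceptable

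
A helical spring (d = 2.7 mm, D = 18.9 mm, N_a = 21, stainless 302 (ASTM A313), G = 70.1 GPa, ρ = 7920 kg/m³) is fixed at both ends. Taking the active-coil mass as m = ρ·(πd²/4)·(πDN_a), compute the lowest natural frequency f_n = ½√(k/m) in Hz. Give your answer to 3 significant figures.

k = Gd⁴/(8D³N_a) = (70.1×10³)(2.7⁴)/(8·18.9³·21) = 3.2846 N/mm = 3284.6 N/m
Wire length L = πDN_a = π·18.9·21 = 1246.9 mm
m = ρ·(πd²/4)·L = 7920 × 5.7256×10⁻⁶ m² × 1.2469 m = 0.056542 kg
f_n = ½√(k/m) = 0.5·√(3284.6/0.056542) = 0.5·√(58090) = 120.51 Hz

121 Hz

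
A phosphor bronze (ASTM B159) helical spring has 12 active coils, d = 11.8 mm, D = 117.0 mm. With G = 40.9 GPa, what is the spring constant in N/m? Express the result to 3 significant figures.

5160 N/m

k = Gd⁴/(8D³N_a) = (40.9×10³ × 11.8⁴) / (8 × 117.0³ × 12)
  = 7.9296e+08 / 1.53755e+08 = 5.1573 N/mm = 5157.3 N/m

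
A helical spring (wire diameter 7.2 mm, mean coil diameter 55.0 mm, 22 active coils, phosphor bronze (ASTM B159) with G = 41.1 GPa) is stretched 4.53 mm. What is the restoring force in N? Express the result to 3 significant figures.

17.1 N

k = Gd⁴/(8D³N_a) = (41.1×10³)(7.2⁴)/(8·55.0³·22) = 3.772 N/mm
F = k·δ = 3.772 × 4.53 = 17.087 N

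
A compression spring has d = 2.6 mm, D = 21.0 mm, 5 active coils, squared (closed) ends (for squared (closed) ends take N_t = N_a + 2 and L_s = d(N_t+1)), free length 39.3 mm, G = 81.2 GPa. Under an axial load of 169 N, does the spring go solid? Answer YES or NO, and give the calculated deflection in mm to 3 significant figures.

k = Gd⁴/(8D³N_a) = (81.2×10³)(2.6⁴)/(8·21.0³·5) = 10.017 N/mm
N_t = 7; L_s = 2.6·8 = 20.8 mm; δ_solid = L₀ − L_s = 39.3 − 20.8 = 18.5 mm
δ = F/k = 169/10.017 = 16.872 mm
δ < δ_solid → spring does not go solid

NO, δ = 16.9 mm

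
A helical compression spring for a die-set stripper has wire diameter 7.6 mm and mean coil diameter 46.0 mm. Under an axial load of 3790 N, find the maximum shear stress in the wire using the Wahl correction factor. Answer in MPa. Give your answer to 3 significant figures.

1260 MPa

Spring index C = D/d = 46.0/7.6 = 6.0526
K_W = (4C−1)/(4C−4) + 0.615/C = 23.211/20.211 + 0.1016 = 1.2500
τ₀ = 8FD/(πd³) = 8·3790·46.0/(π·7.6³) = 1.39472e+06/1379.1 = 1011.3 MPa
τ_max = K·τ₀ = 1.2500 × 1011.3 = 1264.2 MPa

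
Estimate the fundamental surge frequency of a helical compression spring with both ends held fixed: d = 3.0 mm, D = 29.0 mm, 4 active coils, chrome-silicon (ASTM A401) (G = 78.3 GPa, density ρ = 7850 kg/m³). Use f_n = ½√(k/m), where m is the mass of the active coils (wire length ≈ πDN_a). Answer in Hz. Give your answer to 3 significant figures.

k = Gd⁴/(8D³N_a) = (78.3×10³)(3.0⁴)/(8·29.0³·4) = 8.1265 N/mm = 8126.5 N/m
Wire length L = πDN_a = π·29.0·4 = 364.42 mm
m = ρ·(πd²/4)·L = 7850 × 7.0686×10⁻⁶ m² × 0.36442 m = 0.020221 kg
f_n = ½√(k/m) = 0.5·√(8126.5/0.020221) = 0.5·√(4.0188e+05) = 316.97 Hz

317 Hz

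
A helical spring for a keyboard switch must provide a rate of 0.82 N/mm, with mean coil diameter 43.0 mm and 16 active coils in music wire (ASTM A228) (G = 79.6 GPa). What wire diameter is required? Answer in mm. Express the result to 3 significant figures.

3.20 mm

d = (8D³N_a·k / G)^(1/4) = (8·43.0³·16·0.82 / (79.6×10³))^0.25
  = (104.84)^0.25 = 3.1998 mm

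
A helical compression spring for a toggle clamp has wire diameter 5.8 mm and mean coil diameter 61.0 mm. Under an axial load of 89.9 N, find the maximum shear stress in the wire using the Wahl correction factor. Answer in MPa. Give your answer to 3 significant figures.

Spring index C = D/d = 61.0/5.8 = 10.5172
K_W = (4C−1)/(4C−4) + 0.615/C = 41.069/38.069 + 0.0585 = 1.1373
τ₀ = 8FD/(πd³) = 8·89.9·61.0/(π·5.8³) = 43871.2/612.96 = 71.572 MPa
τ_max = K·τ₀ = 1.1373 × 71.572 = 81.398 MPa

81.4 MPa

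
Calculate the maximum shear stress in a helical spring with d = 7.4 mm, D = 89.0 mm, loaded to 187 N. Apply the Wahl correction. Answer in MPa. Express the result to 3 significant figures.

Spring index C = D/d = 89.0/7.4 = 12.0270
K_W = (4C−1)/(4C−4) + 0.615/C = 47.108/44.108 + 0.0511 = 1.1191
τ₀ = 8FD/(πd³) = 8·187·89.0/(π·7.4³) = 133144/1273 = 104.59 MPa
τ_max = K·τ₀ = 1.1191 × 104.59 = 117.05 MPa

117 MPa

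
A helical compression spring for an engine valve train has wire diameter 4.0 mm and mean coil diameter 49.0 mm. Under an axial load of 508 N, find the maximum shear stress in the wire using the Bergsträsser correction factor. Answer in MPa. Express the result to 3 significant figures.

Spring index C = D/d = 49.0/4.0 = 12.2500
K_B = (4C+2)/(4C−3) = 51.000/46.000 = 1.1087
τ₀ = 8FD/(πd³) = 8·508·49.0/(π·4.0³) = 199136/201.06 = 990.42 MPa
τ_max = K·τ₀ = 1.1087 × 990.42 = 1098.1 MPa

1100 MPa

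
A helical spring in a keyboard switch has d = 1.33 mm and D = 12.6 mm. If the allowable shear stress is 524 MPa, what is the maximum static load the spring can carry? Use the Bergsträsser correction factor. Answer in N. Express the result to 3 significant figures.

33.6 N

C = D/d = 12.6/1.33 = 9.4737
K_B = (4C+2)/(4C−3) = 39.895/34.895 = 1.1433
τ_max = K·8FD/(πd³) → F_max = τ_allow·πd³/(8DK)
F_max = 524·π·1.33³/(8·12.6·1.1433) = 3872.9/115.24 = 33.606 N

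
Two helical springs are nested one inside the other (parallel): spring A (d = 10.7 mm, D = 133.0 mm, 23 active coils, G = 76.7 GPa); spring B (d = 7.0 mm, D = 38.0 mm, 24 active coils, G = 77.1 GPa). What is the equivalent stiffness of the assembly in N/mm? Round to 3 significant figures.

k_A = Gd⁴/(8D³N_a) = (76.7×10³)(10.7⁴)/(8·133.0³·23) = 2.3225 N/mm
k_B = Gd⁴/(8D³N_a) = (77.1×10³)(7.0⁴)/(8·38.0³·24) = 17.571 N/mm
Parallel: k_eq = 2.3225 + 17.571 = 19.893 N/mm

19.9 N/mm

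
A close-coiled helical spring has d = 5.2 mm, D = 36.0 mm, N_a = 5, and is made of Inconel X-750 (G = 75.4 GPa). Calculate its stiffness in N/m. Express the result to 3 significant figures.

k = Gd⁴/(8D³N_a) = (75.4×10³ × 5.2⁴) / (8 × 36.0³ × 5)
  = 5.51296e+07 / 1.86624e+06 = 29.54 N/mm = 29540 N/m

29500 N/m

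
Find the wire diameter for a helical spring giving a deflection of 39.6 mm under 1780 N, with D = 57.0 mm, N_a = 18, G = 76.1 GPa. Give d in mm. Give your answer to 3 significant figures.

Required rate k = F/δ = 1780/39.6 = 44.949 N/mm
d = (8D³N_a·k / G)^(1/4) = (8·57.0³·18·44.949 / (76.1×10³))^0.25
  = (15752)^0.25 = 11.2029 mm

11.2 mm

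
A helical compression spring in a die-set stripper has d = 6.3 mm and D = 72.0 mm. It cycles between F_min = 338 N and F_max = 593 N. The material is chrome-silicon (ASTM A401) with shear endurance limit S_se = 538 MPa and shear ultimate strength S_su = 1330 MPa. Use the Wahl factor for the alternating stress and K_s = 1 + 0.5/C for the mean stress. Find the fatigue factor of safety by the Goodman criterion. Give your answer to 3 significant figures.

2.16

C = D/d = 72.0/6.3 = 11.4286; K_W = (4C−1)/(4C−4)+0.615/C = 1.1257; K_s = 1+0.5/C = 1.0437
F_a = (F_max−F_min)/2 = 127.5 N; F_m = (F_max+F_min)/2 = 465.5 N
τ_a = K_W·8F_aD/(πd³) = 1.1257 × 93.489 = 105.24 MPa
τ_m = K_s·8F_mD/(πd³) = 1.0437 × 341.33 = 356.26 MPa
Goodman: 1/n_f = τ_a/S_se + τ_m/S_su = 105.24/538 + 356.26/1330 = 0.19562 + 0.26786 = 0.46348
n_f = 1/0.46348 = 2.158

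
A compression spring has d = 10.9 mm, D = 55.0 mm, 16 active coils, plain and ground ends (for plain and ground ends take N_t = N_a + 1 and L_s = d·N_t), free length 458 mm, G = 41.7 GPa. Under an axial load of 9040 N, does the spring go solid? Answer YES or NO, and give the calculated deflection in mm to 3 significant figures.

k = Gd⁴/(8D³N_a) = (41.7×10³)(10.9⁴)/(8·55.0³·16) = 27.64 N/mm
N_t = 17; L_s = 10.9·17 = 185.3 mm; δ_solid = L₀ − L_s = 458 − 185.3 = 272.7 mm
δ = F/k = 9040/27.64 = 327.06 mm
δ ≥ δ_solid → spring goes solid

YES, δ = 327 mm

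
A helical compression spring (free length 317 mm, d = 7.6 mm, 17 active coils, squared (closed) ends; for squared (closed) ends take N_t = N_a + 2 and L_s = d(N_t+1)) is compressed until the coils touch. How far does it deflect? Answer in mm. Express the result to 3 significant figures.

165 mm

N_t = 19; L_s = 7.6·20 = 152 mm
δ_solid = L₀ − L_s = 317 − 152 = 165 mm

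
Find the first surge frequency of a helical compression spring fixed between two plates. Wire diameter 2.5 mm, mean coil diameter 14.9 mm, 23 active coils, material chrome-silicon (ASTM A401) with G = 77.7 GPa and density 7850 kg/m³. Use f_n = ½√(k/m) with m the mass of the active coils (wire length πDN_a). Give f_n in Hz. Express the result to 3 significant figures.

k = Gd⁴/(8D³N_a) = (77.7×10³)(2.5⁴)/(8·14.9³·23) = 4.9866 N/mm = 4986.6 N/m
Wire length L = πDN_a = π·14.9·23 = 1076.6 mm
m = ρ·(πd²/4)·L = 7850 × 4.9087×10⁻⁶ m² × 1.0766 m = 0.041486 kg
f_n = ½√(k/m) = 0.5·√(4986.6/0.041486) = 0.5·√(1.202e+05) = 173.35 Hz

173 Hz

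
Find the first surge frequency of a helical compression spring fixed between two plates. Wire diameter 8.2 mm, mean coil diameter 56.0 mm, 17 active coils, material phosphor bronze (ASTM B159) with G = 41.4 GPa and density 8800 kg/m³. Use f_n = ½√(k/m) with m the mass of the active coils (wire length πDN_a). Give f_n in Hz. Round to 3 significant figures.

k = Gd⁴/(8D³N_a) = (41.4×10³)(8.2⁴)/(8·56.0³·17) = 7.8371 N/mm = 7837.1 N/m
Wire length L = πDN_a = π·56.0·17 = 2990.8 mm
m = ρ·(πd²/4)·L = 8800 × 52.81×10⁻⁶ m² × 2.9908 m = 1.3899 kg
f_n = ½√(k/m) = 0.5·√(7837.1/1.3899) = 0.5·√(5638.5) = 37.545 Hz

37.5 Hz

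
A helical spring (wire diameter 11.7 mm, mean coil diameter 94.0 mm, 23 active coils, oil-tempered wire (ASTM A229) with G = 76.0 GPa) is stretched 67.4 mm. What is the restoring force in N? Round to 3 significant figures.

628 N

k = Gd⁴/(8D³N_a) = (76.0×10³)(11.7⁴)/(8·94.0³·23) = 9.3187 N/mm
F = k·δ = 9.3187 × 67.4 = 628.08 N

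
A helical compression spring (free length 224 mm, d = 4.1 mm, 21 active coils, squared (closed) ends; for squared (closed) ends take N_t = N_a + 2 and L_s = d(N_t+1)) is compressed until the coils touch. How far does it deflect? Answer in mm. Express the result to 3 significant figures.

126 mm

N_t = 23; L_s = 4.1·24 = 98.4 mm
δ_solid = L₀ − L_s = 224 − 98.4 = 125.6 mm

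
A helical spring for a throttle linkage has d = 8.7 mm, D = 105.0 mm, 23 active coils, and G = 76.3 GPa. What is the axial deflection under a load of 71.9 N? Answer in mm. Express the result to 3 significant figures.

k = Gd⁴/(8D³N_a) = (76.3×10³)(8.7⁴)/(8·105.0³·23) = 2.0522 N/mm
δ = F/k = 71.9 / 2.0522 = 35.036 mm

35.0 mm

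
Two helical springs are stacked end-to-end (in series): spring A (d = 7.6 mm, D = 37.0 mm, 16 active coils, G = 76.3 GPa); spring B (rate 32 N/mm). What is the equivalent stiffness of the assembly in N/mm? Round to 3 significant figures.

17.6 N/mm

k_A = Gd⁴/(8D³N_a) = (76.3×10³)(7.6⁴)/(8·37.0³·16) = 39.261 N/mm
Series: 1/k_eq = 1/39.261 + 1/32 = 0.05672; k_eq = 17.63 N/mm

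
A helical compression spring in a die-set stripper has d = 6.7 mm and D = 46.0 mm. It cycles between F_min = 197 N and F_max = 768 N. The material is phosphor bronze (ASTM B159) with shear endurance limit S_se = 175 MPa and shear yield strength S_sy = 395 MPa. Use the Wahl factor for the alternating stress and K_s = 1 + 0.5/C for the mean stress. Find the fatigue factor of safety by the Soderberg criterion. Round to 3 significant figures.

0.779

C = D/d = 46.0/6.7 = 6.8657; K_W = (4C−1)/(4C−4)+0.615/C = 1.2174; K_s = 1+0.5/C = 1.0728
F_a = (F_max−F_min)/2 = 285.5 N; F_m = (F_max+F_min)/2 = 482.5 N
τ_a = K_W·8F_aD/(πd³) = 1.2174 × 111.19 = 135.37 MPa
τ_m = K_s·8F_mD/(πd³) = 1.0728 × 187.92 = 201.6 MPa
Soderberg: 1/n_f = τ_a/S_se + τ_m/S_sy = 135.37/175 + 201.6/395 = 0.77355 + 0.51039 = 1.2839
n_f = 1/1.2839 = 0.7789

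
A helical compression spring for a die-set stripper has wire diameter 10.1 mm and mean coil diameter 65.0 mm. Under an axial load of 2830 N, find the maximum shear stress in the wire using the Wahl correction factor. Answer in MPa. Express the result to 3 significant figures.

561 MPa

Spring index C = D/d = 65.0/10.1 = 6.4356
K_W = (4C−1)/(4C−4) + 0.615/C = 24.743/21.743 + 0.0956 = 1.2335
τ₀ = 8FD/(πd³) = 8·2830·65.0/(π·10.1³) = 1.4716e+06/3236.8 = 454.65 MPa
τ_max = K·τ₀ = 1.2335 × 454.65 = 560.83 MPa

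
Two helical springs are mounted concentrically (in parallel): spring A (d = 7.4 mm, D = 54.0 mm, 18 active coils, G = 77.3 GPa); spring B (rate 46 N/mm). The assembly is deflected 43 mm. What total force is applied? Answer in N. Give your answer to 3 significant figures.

2420 N

k_A = Gd⁴/(8D³N_a) = (77.3×10³)(7.4⁴)/(8·54.0³·18) = 10.223 N/mm
Parallel: k_eq = 10.223 + 46 = 56.223 N/mm
F = k_eq·δ = 56.223·43 = 2417.6 N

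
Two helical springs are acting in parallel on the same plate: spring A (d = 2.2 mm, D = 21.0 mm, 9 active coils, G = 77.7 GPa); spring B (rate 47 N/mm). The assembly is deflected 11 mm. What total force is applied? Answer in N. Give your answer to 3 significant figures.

k_A = Gd⁴/(8D³N_a) = (77.7×10³)(2.2⁴)/(8·21.0³·9) = 2.7297 N/mm
Parallel: k_eq = 2.7297 + 47 = 49.73 N/mm
F = k_eq·δ = 49.73·11 = 547.03 N

547 N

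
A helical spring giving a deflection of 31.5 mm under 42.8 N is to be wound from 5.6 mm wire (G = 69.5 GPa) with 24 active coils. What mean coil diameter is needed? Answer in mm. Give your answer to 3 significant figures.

Required rate k = F/δ = 42.8/31.5 = 1.3587 N/mm
D = (Gd⁴/(8N_a·k))^(1/3) = (69.5×10³·5.6⁴/(8·24·1.3587))^(1/3)
  = (262001)^(1/3) = 63.9883 mm

64.0 mm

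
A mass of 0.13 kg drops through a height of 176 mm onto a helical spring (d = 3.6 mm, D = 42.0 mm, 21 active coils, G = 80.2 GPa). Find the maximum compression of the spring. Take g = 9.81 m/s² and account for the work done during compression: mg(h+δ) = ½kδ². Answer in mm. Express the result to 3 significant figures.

21.6 mm

k = Gd⁴/(8D³N_a) = (80.2×10³)(3.6⁴)/(8·42.0³·21) = 1.0822 N/mm
W = mg = 0.13 × 9.81 = 1.2753 N
½kδ² − Wδ − Wh = 0 → δ = (W + √(W² + 2kWh))/k
δ = (1.2753 + √(1.6264 + 485.828))/1.0822 = (1.2753 + 22.078)/1.0822 = 21.579 mm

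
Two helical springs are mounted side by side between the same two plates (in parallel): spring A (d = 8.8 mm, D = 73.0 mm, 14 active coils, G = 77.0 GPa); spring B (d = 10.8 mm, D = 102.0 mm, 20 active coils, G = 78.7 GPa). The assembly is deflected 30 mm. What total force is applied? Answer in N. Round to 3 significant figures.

k_A = Gd⁴/(8D³N_a) = (77.0×10³)(8.8⁴)/(8·73.0³·14) = 10.598 N/mm
k_B = Gd⁴/(8D³N_a) = (78.7×10³)(10.8⁴)/(8·102.0³·20) = 6.3059 N/mm
Parallel: k_eq = 10.598 + 6.3059 = 16.904 N/mm
F = k_eq·δ = 16.904·30 = 507.13 N

507 N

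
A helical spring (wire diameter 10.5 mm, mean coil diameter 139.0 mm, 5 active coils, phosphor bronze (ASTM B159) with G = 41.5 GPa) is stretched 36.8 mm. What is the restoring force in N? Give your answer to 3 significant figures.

k = Gd⁴/(8D³N_a) = (41.5×10³)(10.5⁴)/(8·139.0³·5) = 4.6957 N/mm
F = k·δ = 4.6957 × 36.8 = 172.8 N

173 N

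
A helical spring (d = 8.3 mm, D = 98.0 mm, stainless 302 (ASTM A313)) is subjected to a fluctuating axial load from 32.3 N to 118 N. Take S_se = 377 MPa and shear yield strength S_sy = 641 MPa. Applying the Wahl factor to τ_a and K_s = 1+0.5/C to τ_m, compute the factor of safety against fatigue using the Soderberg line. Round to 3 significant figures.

9.18

C = D/d = 98.0/8.3 = 11.8072; K_W = (4C−1)/(4C−4)+0.615/C = 1.1215; K_s = 1+0.5/C = 1.0423
F_a = (F_max−F_min)/2 = 42.85 N; F_m = (F_max+F_min)/2 = 75.15 N
τ_a = K_W·8F_aD/(πd³) = 1.1215 × 18.702 = 20.974 MPa
τ_m = K_s·8F_mD/(πd³) = 1.0423 × 32.799 = 34.188 MPa
Soderberg: 1/n_f = τ_a/S_se + τ_m/S_sy = 20.974/377 + 34.188/641 = 0.05563 + 0.05334 = 0.10897
n_f = 1/0.10897 = 9.177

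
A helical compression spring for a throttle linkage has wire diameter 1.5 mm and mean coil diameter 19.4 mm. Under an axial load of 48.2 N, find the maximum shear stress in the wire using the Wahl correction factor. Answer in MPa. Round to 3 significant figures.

783 MPa

Spring index C = D/d = 19.4/1.5 = 12.9333
K_W = (4C−1)/(4C−4) + 0.615/C = 50.733/47.733 + 0.0476 = 1.1104
τ₀ = 8FD/(πd³) = 8·48.2·19.4/(π·1.5³) = 7480.64/10.603 = 705.53 MPa
τ_max = K·τ₀ = 1.1104 × 705.53 = 783.42 MPa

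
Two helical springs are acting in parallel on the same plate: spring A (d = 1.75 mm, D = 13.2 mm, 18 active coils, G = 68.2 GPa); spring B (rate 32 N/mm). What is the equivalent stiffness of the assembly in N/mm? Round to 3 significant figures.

k_A = Gd⁴/(8D³N_a) = (68.2×10³)(1.75⁴)/(8·13.2³·18) = 1.9313 N/mm
Parallel: k_eq = 1.9313 + 32 = 33.931 N/mm

33.9 N/mm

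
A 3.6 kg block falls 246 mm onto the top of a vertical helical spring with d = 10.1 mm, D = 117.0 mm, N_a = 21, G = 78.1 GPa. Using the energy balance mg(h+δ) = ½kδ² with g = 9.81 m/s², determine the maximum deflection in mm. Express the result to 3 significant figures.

k = Gd⁴/(8D³N_a) = (78.1×10³)(10.1⁴)/(8·117.0³·21) = 3.0204 N/mm
W = mg = 3.6 × 9.81 = 35.316 N
½kδ² − Wδ − Wh = 0 → δ = (W + √(W² + 2kWh))/k
δ = (35.316 + √(1247.2 + 52481.5))/3.0204 = (35.316 + 231.79)/3.0204 = 88.434 mm

88.4 mm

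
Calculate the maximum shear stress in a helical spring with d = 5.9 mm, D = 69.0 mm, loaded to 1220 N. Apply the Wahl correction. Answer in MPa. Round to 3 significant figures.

1170 MPa

Spring index C = D/d = 69.0/5.9 = 11.6949
K_W = (4C−1)/(4C−4) + 0.615/C = 45.780/42.780 + 0.0526 = 1.1227
τ₀ = 8FD/(πd³) = 8·1220·69.0/(π·5.9³) = 673440/645.22 = 1043.7 MPa
τ_max = K·τ₀ = 1.1227 × 1043.7 = 1171.8 MPa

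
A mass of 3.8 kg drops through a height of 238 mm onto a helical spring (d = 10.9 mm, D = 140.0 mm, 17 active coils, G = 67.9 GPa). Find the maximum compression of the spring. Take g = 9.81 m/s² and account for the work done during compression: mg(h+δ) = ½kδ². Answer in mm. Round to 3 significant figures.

98.9 mm

k = Gd⁴/(8D³N_a) = (67.9×10³)(10.9⁴)/(8·140.0³·17) = 2.5683 N/mm
W = mg = 3.8 × 9.81 = 37.278 N
½kδ² − Wδ − Wh = 0 → δ = (W + √(W² + 2kWh))/k
δ = (37.278 + √(1389.6 + 45573.5))/2.5683 = (37.278 + 216.71)/2.5683 = 98.892 mm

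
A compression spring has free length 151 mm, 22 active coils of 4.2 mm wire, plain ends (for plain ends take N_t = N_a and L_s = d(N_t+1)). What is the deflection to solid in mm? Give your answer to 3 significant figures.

N_t = 22; L_s = 4.2·23 = 96.6 mm
δ_solid = L₀ − L_s = 151 − 96.6 = 54.4 mm

54.4 mm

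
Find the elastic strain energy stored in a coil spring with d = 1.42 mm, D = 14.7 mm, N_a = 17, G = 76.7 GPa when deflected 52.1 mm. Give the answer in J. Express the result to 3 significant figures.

k = Gd⁴/(8D³N_a) = (76.7×10³)(1.42⁴)/(8·14.7³·17) = 0.72187 N/mm
U = ½kδ² = 0.5 × 0.72187 × 52.1² = 979.72 N·mm = 0.97972 J

0.980 J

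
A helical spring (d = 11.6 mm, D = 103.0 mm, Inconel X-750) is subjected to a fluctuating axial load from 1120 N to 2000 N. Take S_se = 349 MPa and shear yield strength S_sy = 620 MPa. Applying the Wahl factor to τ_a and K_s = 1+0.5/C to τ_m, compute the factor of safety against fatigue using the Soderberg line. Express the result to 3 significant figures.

1.44

C = D/d = 103.0/11.6 = 8.8793; K_W = (4C−1)/(4C−4)+0.615/C = 1.1644; K_s = 1+0.5/C = 1.0563
F_a = (F_max−F_min)/2 = 440 N; F_m = (F_max+F_min)/2 = 1560 N
τ_a = K_W·8F_aD/(πd³) = 1.1644 × 73.936 = 86.095 MPa
τ_m = K_s·8F_mD/(πd³) = 1.0563 × 262.14 = 276.9 MPa
Soderberg: 1/n_f = τ_a/S_se + τ_m/S_sy = 86.095/349 + 276.9/620 = 0.24669 + 0.44661 = 0.6933
n_f = 1/0.6933 = 1.442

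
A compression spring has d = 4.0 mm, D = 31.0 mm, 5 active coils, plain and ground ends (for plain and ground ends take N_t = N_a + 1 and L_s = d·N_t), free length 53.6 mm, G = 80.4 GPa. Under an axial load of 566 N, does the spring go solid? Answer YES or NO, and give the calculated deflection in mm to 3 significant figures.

k = Gd⁴/(8D³N_a) = (80.4×10³)(4.0⁴)/(8·31.0³·5) = 17.272 N/mm
N_t = 6; L_s = 4.0·6 = 24 mm; δ_solid = L₀ − L_s = 53.6 − 24 = 29.6 mm
δ = F/k = 566/17.272 = 32.769 mm
δ ≥ δ_solid → spring goes solid

YES, δ = 32.8 mm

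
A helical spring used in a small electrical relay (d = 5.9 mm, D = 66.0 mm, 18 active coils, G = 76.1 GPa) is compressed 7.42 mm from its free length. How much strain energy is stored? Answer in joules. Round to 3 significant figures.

0.0613 J

k = Gd⁴/(8D³N_a) = (76.1×10³)(5.9⁴)/(8·66.0³·18) = 2.2274 N/mm
U = ½kδ² = 0.5 × 2.2274 × 7.42² = 61.316 N·mm = 0.061316 J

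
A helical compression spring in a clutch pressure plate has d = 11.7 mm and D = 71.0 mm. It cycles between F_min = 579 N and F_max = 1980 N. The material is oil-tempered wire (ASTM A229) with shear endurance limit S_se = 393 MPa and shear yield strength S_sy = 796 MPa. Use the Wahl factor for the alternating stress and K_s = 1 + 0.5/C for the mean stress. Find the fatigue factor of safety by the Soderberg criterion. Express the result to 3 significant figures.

C = D/d = 71.0/11.7 = 6.0684; K_W = (4C−1)/(4C−4)+0.615/C = 1.2493; K_s = 1+0.5/C = 1.0824
F_a = (F_max−F_min)/2 = 700.5 N; F_m = (F_max+F_min)/2 = 1279.5 N
τ_a = K_W·8F_aD/(πd³) = 1.2493 × 79.077 = 98.792 MPa
τ_m = K_s·8F_mD/(πd³) = 1.0824 × 144.44 = 156.34 MPa
Soderberg: 1/n_f = τ_a/S_se + τ_m/S_sy = 98.792/393 + 156.34/796 = 0.25138 + 0.19641 = 0.44779
n_f = 1/0.44779 = 2.233

2.23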